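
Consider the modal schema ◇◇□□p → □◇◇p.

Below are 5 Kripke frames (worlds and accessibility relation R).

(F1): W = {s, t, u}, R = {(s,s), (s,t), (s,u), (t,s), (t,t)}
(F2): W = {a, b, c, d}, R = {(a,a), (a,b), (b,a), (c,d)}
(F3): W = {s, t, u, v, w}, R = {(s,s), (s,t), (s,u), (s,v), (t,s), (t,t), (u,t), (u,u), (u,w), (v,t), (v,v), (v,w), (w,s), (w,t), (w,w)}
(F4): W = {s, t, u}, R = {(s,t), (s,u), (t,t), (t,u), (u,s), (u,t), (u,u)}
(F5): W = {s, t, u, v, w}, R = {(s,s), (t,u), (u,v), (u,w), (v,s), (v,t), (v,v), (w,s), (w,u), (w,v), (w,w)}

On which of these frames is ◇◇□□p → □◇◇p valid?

(F2), (F3), (F4)

This is the axiom for a generalized confluence (Geach) condition; its first-order frame correspondent is ∀x ∀y ∀z ((xR²y ∧ xRz) → ∃w (yR²w ∧ zR²w)).
(F1): fails — sR²s, sRu but no w with sR²w and uR²w.
(F2): holds.
(F3): holds.
(F4): holds.
(F5): fails — vR²s, vRt but no w* with sR²w* and tR²w*.
Valid on: (F2), (F3), (F4).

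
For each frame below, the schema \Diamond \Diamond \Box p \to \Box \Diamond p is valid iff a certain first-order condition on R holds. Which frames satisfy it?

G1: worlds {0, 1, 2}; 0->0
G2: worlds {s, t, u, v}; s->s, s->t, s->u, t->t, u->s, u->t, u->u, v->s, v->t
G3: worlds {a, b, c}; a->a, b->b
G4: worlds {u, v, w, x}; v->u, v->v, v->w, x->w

This is the axiom for a generalized confluence (Geach) condition; its first-order frame correspondent is \forall x \forall y \forall z ((x R^2 y \wedge xRz) \to \exists w (yRw \wedge zRw)).
G1: ✓.
G2: ✓.
G3: ✓.
G4: fails — vR²u, vRu but no t with uRt and uRt.

G1, G2, G3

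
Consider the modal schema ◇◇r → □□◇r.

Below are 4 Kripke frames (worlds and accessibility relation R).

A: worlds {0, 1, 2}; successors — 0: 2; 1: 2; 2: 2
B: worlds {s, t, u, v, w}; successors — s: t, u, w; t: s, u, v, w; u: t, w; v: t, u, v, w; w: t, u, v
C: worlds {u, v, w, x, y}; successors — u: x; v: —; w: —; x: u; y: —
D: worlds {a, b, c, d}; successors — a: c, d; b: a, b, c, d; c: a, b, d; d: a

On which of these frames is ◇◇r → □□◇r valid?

Frame correspondent (Sahlqvist): ∀x ∀y ∀z ((xR²y ∧ xR²z) → ∃w (y = w ∧ zRw)) — i.e. a generalized confluence (Geach) condition.
A: holds.
B: fails — sR²s, sR²s but no w* with s=w* and sRw*.
C: fails — uR²u, uR²u but no t with u=t and uRt.
D: fails — aR²a, aR²a but no w with a=w and aRw.
Valid on: A.

A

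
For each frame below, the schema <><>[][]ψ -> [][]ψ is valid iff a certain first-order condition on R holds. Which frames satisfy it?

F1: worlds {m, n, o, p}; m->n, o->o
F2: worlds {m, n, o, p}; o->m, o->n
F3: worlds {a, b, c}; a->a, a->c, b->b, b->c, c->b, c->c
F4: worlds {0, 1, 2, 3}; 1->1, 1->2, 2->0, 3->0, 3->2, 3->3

F1, F2

The schema corresponds to a generalized confluence (Geach) condition: forall x forall y forall z ((x R^2 y & x R^2 z) -> exists w (y R^2 w & z = w)).
F1: holds.
F2: holds.
F3: fails — aR²b, aR²a but no w with bR²w and a=w.
F4: fails — 1R²0, 1R²0 but no w with 0R²w and 0=w.
Valid on: F1, F2.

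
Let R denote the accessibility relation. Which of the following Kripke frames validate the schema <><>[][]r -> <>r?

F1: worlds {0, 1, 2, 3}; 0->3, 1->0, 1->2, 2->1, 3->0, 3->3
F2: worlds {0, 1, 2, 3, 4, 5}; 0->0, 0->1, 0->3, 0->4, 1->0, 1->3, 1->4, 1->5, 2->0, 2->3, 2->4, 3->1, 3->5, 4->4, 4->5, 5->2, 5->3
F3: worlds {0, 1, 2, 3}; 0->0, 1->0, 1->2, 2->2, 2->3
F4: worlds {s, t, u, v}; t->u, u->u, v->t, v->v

The schema corresponds to a generalized confluence (Geach) condition: forall x forall y (x R^2 y -> exists w (y R^2 w & xRw)).
F1: fails — 1R²1 but no w with 1R²w and 1Rw.
F2: satisfies the condition.
F3: fails — 1R²3 but no w with 3R²w and 1Rw.
F4: fails — vR²t but no w with tR²w and vRw.
Valid on: F2.

F2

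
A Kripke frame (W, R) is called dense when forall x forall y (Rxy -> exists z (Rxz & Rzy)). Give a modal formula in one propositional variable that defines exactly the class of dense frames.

A defining formula is □□s → □s (the C4 axiom).

□□s → □s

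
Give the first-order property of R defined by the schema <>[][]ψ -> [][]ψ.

forall x forall y forall z ((xRy & x R^2 z) -> exists w (y R^2 w & z = w))

This is a Sahlqvist (Geach-type) schema ◇^1□^2ψ → □^2◇^0ψ.
Minimal-valuation argument: fix x; take any y with xR^1y and any z with xR^2z. Set V(ψ) to the set of worlds R-reachable from y in exactly 2 steps. Then □^2ψ holds at y, so the antecedent holds at x; validity forces ◇^0ψ at z, giving a w with zR^0w and yR^2w.
First-order correspondent: forall x forall y forall z ((xRy & x R^2 z) -> exists w (y R^2 w & z = w)).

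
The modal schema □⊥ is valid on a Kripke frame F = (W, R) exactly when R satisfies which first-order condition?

□⊥ is valid iff no world has any successor (otherwise □⊥ fails at any world with one).
Conversely, on a frame with emptiness of R the schema holds at every world under every valuation.
Frame condition: ∀x ∀y ¬Rxy.

emptiness of R: ∀x ∀y ¬Rxy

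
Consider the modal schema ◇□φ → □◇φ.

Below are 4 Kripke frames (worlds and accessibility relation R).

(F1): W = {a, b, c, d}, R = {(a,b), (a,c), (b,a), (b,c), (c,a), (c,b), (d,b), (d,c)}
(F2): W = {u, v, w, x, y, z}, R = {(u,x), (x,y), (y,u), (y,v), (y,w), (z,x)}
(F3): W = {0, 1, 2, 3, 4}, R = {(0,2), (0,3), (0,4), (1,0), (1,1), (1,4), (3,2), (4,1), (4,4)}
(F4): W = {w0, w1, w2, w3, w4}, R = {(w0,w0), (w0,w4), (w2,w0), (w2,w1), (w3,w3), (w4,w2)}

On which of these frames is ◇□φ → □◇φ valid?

(F1)

This is the axiom for convergence; its first-order frame correspondent is ∀x ∀y ∀z (Rxy ∧ Rxz → ∃w (Ryw ∧ Rzw)).
(F1): ✓.
(F2): fails — Ryv and Ryv but v and v have no common successor.
(F3): fails — R02 and R02 but 2 and 2 have no common successor.
(F4): fails — Rw0w4 and Rw0w0 but w4 and w0 have no common successor.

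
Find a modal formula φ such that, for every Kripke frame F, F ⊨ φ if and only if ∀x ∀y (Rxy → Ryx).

ψ → □◇ψ

The condition is symmetry. The B schema ψ → □◇ψ defines it.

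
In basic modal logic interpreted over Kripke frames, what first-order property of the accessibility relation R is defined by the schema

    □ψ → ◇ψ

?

Suppose □ψ→◇ψ is valid. At any x set V(ψ)=W. Then □ψ at x, so ◇ψ at x, so x has a successor.
Conversely, on a frame with seriality the schema holds at every world under every valuation.
Frame condition: ∀x ∃y Rxy.

seriality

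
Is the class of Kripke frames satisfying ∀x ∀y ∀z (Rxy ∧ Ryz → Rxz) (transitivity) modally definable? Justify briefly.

This is a Sahlqvist condition; the 4 axiom □q → □□q defines it.
Suppose □q→□□q is valid. Take Rxy, Ryz and set V(q)={w : Rxw}. Then □q at x, so □□q at x, so □q at y, so q at z, i.e. Rxz.

Yes, by □q → □□q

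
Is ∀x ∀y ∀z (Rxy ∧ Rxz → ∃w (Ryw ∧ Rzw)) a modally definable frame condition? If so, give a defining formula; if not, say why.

Yes — defined by ◇□p → □◇p

The condition is convergence. A defining modal formula is ◇□p → □◇p.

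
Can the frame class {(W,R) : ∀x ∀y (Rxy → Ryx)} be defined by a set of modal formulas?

Yes, by p → □◇p

Yes: it is symmetry, defined by the B schema p → □◇p.
Suppose p→□◇p is valid. Take Rxy and set V(p)={x}. Then p at x, so □◇p at x, so ◇p at y, so some z with Ryz has p; z=x, i.e. Ryx.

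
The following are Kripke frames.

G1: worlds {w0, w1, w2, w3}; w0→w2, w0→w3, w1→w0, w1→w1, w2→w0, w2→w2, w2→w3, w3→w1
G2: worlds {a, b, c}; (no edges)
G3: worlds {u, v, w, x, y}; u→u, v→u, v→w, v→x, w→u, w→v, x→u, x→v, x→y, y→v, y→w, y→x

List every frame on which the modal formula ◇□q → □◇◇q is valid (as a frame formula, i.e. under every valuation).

G2

This is the axiom for a generalized confluence (Geach) condition; its first-order frame correspondent is ∀x ∀y ∀z ((xRy ∧ xRz) → ∃w (yRw ∧ zR²w)).
G1: fails — w2Rw0, w2Rw3 but no w with w0Rw and w3R²w.
G2: holds.
G3: fails — xRy, xRu but no t with yRt and uR²t.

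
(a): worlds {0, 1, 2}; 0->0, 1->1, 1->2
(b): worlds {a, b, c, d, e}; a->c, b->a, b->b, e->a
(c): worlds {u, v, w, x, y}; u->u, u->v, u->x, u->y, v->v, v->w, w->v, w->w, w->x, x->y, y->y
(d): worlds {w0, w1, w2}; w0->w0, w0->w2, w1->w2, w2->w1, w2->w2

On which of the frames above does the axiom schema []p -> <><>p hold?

(c), (d)

This is the axiom for a generalized confluence (Geach) condition; its first-order frame correspondent is forall x exists w (xRw & x R^2 w).
(a): fails — at 2 but no w with 2Rw and 2R²w.
(b): fails — at a but no w with aRw and aR²w.
(c): satisfies the condition.
(d): satisfies the condition.
Valid on: (c), (d).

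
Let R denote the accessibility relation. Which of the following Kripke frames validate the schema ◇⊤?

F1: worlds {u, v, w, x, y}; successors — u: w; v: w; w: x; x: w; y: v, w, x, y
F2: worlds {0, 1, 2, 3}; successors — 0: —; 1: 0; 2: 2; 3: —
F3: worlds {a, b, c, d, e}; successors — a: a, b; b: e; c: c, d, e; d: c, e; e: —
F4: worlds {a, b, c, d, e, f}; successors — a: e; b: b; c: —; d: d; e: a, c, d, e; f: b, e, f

F1

Frame correspondent (Sahlqvist): ∀x ∃y Rxy — i.e. seriality.
F1: satisfies the condition.
F2: fails — world 0 has no successor.
F3: fails — world e has no successor.
F4: fails — world c has no successor.
Valid on: F1.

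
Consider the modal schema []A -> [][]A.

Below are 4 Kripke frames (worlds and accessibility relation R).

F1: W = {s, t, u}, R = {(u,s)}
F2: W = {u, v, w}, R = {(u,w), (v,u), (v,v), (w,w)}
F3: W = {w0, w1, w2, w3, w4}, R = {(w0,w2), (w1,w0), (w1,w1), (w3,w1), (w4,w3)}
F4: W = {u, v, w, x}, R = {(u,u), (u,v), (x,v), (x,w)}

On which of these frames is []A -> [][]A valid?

F1, F4

This is the axiom for transitivity; its first-order frame correspondent is forall x forall y forall z (Rxy & Ryz -> Rxz).
F1: satisfies the condition.
F2: fails — Rvu and Ruw but not Rvw.
F3: fails — Rw1w0 and Rw0w2 but not Rw1w2.
F4: satisfies the condition.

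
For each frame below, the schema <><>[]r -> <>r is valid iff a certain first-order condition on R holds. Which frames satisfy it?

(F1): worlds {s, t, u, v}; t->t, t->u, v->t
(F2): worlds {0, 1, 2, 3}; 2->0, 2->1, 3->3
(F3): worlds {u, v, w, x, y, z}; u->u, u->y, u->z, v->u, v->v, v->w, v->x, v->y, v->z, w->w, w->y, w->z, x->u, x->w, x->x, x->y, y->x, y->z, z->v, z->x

(F2)

Frame correspondent (Sahlqvist): forall x forall y (x R^2 y -> exists w (yRw & xRw)) — i.e. a generalized confluence (Geach) condition.
(F1): fails — tR²u but no w with uRw and tRw.
(F2): ✓.
(F3): fails — uR²z but no t with zRt and uRt.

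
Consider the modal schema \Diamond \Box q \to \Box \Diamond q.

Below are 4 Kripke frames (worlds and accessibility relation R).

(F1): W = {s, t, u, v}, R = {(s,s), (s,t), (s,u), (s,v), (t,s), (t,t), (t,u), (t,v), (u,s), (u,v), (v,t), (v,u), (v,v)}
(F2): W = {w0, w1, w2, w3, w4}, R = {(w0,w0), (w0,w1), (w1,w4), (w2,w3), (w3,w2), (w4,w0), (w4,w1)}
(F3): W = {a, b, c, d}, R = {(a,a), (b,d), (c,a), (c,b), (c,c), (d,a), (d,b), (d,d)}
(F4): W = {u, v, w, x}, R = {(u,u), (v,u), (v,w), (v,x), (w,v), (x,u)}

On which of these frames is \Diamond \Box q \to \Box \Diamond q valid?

(F1)

This is the axiom for convergence; its first-order frame correspondent is \forall x \forall y \forall z (Rxy \wedge Rxz \to \exists w (Ryw \wedge Rzw)).
(F1): satisfies the condition.
(F2): fails — Rw0w1 and Rw0w0 but w1 and w0 have no common successor.
(F3): fails — Rcc and Rcb but c and b have no common successor.
(F4): fails — Rvw and Rvu but w and u have no common successor.
Valid on: (F1).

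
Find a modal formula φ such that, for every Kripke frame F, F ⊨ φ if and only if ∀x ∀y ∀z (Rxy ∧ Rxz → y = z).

◇q → □q

The condition is partial functionality. The CD schema ◇q → □q defines it.
Suppose ◇q→□q is valid. Take Rxy, Rxz and set V(q)={y}. Then ◇q at x, so □q at x, so q at z, i.e. z=y.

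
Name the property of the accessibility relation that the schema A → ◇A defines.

reflexivity

This is frame-equivalent to □A → A (substitute ¬A for A and contrapose).
Suppose □A→A is valid. At any x set V(A)={w : Rxw}. Then □A holds at x, so A holds at x, i.e. Rxx.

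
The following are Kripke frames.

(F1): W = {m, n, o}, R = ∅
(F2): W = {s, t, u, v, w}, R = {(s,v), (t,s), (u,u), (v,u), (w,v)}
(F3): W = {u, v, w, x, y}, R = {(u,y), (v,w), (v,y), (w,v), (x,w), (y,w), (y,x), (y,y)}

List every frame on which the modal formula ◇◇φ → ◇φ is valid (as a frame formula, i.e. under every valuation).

(F1)

Frame correspondent (Sahlqvist): ∀x ∀y ∀z (Rxy ∧ Ryz → Rxz) — i.e. transitivity.
(F1): ✓.
(F2): fails — Rts and Rsv but not Rtv.
(F3): fails — Rxw and Rwv but not Rxv.
Valid on: (F1).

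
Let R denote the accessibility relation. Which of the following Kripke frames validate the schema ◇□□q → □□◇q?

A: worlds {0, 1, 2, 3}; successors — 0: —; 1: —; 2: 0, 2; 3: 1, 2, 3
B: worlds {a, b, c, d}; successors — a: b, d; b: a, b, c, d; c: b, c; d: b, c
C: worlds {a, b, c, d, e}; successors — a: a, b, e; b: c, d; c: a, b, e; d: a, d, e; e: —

The schema corresponds to a generalized confluence (Geach) condition: ∀x ∀y ∀z ((xRy ∧ xR²z) → ∃w (yR²w ∧ zRw)).
A: fails — 2R0, 2R²0 but no w with 0R²w and 0Rw.
B: ✓.
C: fails — aRa, aR²e but no w with aR²w and eRw.
Valid on: B.

B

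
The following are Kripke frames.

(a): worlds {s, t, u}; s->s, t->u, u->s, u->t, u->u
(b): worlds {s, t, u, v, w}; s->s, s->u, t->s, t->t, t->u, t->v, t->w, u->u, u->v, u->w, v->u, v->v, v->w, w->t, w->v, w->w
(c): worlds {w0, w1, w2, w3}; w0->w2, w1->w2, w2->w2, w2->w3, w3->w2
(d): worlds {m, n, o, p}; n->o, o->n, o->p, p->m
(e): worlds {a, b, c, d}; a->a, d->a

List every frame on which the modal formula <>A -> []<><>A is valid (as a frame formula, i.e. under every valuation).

(c), (e)

The schema corresponds to a generalized confluence (Geach) condition: forall x forall y forall z ((xRy & xRz) -> exists w (y = w & z R^2 w)).
(a): fails — uRt, uRs but no w with t=w and sR²w.
(b): fails — sRs, sRu but no w* with s=w* and uR²w*.
(c): holds.
(d): fails — oRn, oRp but no w with n=w and pR²w.
(e): holds.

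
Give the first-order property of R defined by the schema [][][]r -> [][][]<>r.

forall x forall z (x R^3 z -> exists w (x R^3 w & zRw))

This is a Sahlqvist (Geach-type) schema ◇^0□^3r → □^3◇^1r.
Minimal-valuation argument: fix x; take any y with xR^0y and any z with xR^3z. Set V(r) to the set of worlds R-reachable from y in exactly 3 steps. Then □^3r holds at y, so the antecedent holds at x; validity forces ◇^1r at z, giving a w with zR^1w and yR^3w.
First-order correspondent: forall x forall z (x R^3 z -> exists w (x R^3 w & zRw)).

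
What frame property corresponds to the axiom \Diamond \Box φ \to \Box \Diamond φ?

convergence: \forall x \forall y \forall z (Rxy \wedge Rxz \to \exists w (Ryw \wedge Rzw))

This schema is the .2 axiom.
Its frame correspondent is convergence — \forall x \forall y \forall z (Rxy \wedge Rxz \to \exists w (Ryw \wedge Rzw)).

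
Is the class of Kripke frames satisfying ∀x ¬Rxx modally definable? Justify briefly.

Modal frame validity is preserved under surjective bounded morphisms.
The 4-cycle (worlds w0,w1,w2,w3 with w0→w1→w2→w3→w0) is irreflexive, and the map sending every world to a single reflexive point • is a surjective bounded morphism (forth: every edge maps to (•,•); back: every world has a successor). So any modal formula valid on the 4-cycle is also valid on the reflexive point, which is not irreflexive.
So no modal formula (or set of formulas) defines exactly the irreflexive frames.

No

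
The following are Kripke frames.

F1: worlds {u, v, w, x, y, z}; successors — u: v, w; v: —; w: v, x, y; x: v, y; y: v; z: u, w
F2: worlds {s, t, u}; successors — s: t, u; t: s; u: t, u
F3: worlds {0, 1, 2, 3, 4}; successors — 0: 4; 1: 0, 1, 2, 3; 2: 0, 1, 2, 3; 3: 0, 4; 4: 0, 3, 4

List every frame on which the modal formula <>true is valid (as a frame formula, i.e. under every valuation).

F2, F3

This is the axiom for seriality; its first-order frame correspondent is forall x exists y Rxy.
F1: fails — world v has no successor.
F2: satisfies the condition.
F3: satisfies the condition.
Valid on: F2, F3.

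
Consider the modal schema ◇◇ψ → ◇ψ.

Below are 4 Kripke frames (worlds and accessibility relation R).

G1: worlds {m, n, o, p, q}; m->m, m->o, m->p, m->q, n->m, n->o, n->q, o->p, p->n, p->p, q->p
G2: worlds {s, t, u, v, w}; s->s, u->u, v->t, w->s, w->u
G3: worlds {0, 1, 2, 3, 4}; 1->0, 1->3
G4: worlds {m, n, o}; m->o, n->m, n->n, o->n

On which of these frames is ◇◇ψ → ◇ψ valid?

G2, G3

Frame correspondent (Sahlqvist): ∀x ∀y ∀z (Rxy ∧ Ryz → Rxz) — i.e. transitivity.
G1: fails — Rop and Rpn but not Ron.
G2: condition met.
G3: condition met.
G4: fails — Rnm and Rmo but not Rno.
Valid on: G2, G3.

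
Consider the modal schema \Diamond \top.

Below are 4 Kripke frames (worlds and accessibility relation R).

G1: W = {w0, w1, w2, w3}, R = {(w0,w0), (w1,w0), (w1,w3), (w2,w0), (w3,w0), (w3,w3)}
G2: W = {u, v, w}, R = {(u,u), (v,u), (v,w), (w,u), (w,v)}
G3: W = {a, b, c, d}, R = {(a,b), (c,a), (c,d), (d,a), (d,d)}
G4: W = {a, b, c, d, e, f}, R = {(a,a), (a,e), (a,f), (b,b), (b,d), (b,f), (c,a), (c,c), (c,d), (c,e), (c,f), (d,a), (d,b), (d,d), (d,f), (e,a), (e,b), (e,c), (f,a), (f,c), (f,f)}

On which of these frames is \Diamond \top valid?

G1, G2, G4

The schema corresponds to seriality: \forall x \exists y Rxy.
G1: holds.
G2: holds.
G3: fails — world b has no successor.
G4: holds.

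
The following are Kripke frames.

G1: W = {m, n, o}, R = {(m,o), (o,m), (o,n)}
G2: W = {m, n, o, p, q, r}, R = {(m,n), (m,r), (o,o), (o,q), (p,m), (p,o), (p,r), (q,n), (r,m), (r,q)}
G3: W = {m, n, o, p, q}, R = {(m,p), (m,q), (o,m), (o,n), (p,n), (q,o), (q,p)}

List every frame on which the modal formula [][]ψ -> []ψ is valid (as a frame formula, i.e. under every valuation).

The schema corresponds to density: forall x forall y (Rxy -> exists z (Rxz & Rzy)).
G1: fails — Rom but no z with Roz and Rzm.
G2: fails — Rmr but no z with Rmz and Rzr.
G3: fails — Rom but no z with Roz and Rzm.
Valid on no frame.

none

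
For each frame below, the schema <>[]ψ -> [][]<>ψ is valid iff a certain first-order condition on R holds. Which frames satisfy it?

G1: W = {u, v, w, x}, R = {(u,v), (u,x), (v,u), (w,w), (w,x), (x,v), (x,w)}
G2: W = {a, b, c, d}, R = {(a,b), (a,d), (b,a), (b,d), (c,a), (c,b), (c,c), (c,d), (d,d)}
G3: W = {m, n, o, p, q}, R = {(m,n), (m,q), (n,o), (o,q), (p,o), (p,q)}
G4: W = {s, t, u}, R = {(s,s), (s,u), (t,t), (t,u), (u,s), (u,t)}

G2, G4

The schema corresponds to a generalized confluence (Geach) condition: forall x forall y forall z ((xRy & x R^2 z) -> exists w (yRw & zRw)).
G1: fails — uRv, uR²u but no t with vRt and uRt.
G2: condition met.
G3: fails — mRn, mR²o but no w with nRw and oRw.
G4: condition met.
Valid on: G2, G4.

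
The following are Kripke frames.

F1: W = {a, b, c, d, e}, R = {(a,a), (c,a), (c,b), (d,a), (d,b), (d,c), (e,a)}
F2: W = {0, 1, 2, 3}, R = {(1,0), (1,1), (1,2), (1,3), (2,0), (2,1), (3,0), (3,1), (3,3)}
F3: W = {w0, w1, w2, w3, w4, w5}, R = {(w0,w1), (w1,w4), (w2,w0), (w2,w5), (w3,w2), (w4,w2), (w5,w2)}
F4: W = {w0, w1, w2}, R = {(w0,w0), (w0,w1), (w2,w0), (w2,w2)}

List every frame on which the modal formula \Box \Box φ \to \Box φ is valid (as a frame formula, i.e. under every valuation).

F2, F4

Frame correspondent (Sahlqvist): \forall x \forall y (Rxy \to \exists z (Rxz \wedge Rzy)) — i.e. density.
F1: fails — Rdc but no z with Rdz and Rzc.
F2: satisfies the condition.
F3: fails — Rw5w2 but no z with Rw5z and Rzw2.
F4: satisfies the condition.
Valid on: F2, F4.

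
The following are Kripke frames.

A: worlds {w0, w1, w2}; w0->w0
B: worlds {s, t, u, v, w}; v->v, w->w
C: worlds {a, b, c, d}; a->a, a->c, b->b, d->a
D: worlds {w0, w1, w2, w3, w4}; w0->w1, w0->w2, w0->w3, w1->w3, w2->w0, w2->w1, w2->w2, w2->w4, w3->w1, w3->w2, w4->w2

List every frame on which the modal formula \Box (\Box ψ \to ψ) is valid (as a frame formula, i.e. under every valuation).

A, B

The schema corresponds to shift-reflexivity: \forall x \forall y (Rxy \to Ryy).
A: satisfies the condition.
B: satisfies the condition.
C: fails — Rac but not Rcc.
D: fails — Rw2w4 but not Rw4w4.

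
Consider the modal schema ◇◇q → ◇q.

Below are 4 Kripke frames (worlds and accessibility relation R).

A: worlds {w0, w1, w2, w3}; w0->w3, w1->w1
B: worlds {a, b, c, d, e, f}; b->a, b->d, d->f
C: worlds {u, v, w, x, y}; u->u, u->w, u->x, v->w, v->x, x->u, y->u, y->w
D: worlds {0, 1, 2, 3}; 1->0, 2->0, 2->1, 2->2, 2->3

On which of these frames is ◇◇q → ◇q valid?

This is the axiom for transitivity; its first-order frame correspondent is ∀x ∀y ∀z (Rxy ∧ Ryz → Rxz).
A: condition met.
B: fails — Rbd and Rdf but not Rbf.
C: fails — Rvx and Rxu but not Rvu.
D: condition met.
Valid on: A, D.

A, D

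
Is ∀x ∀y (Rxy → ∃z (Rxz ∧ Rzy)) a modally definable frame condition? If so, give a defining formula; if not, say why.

This is a Sahlqvist condition; the C4 axiom □□r → □r defines it.

Yes, by □□r → □r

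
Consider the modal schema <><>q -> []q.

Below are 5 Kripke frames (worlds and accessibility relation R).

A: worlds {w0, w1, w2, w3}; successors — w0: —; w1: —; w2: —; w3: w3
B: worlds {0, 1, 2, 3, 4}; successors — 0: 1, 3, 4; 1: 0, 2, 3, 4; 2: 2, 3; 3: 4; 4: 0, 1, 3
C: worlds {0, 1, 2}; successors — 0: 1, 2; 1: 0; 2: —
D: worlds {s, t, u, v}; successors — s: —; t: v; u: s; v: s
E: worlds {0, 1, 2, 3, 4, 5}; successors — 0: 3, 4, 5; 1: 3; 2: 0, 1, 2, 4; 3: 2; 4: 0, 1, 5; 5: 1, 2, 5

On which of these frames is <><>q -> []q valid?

Frame correspondent (Sahlqvist): forall x forall y forall z ((x R^2 y & xRz) -> exists w (y = w & z = w)) — i.e. a generalized confluence (Geach) condition.
A: satisfies the condition.
B: fails — 0R²0, 0R1 but 0 ≠ 1.
C: fails — 0R²0, 0R1 but 0 ≠ 1.
D: fails — tR²s, tRv but s ≠ v.
E: fails — 0R²0, 0R3 but 0 ≠ 3.
Valid on: A.

A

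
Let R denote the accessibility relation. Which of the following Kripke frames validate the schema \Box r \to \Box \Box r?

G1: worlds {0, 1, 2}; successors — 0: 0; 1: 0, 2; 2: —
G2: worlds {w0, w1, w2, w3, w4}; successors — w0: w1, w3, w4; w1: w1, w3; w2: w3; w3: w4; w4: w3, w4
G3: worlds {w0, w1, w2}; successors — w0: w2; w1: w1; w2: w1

The schema corresponds to transitivity: \forall x \forall y \forall z (Rxy \wedge Ryz \to Rxz).
G1: satisfies the condition.
G2: fails — Rw1w3 and Rw3w4 but not Rw1w4.
G3: fails — Rw0w2 and Rw2w1 but not Rw0w1.

G1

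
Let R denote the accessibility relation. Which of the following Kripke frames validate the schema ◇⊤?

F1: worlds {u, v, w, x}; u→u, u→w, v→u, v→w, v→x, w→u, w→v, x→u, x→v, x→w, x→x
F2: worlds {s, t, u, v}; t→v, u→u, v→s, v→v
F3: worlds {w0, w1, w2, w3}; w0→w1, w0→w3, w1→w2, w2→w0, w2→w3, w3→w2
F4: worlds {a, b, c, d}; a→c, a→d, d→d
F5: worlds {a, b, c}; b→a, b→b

F1, F3

This is the axiom for seriality; its first-order frame correspondent is ∀x ∃y Rxy.
F1: condition met.
F2: fails — world s has no successor.
F3: condition met.
F4: fails — world b has no successor.
F5: fails — world a has no successor.
Valid on: F1, F3.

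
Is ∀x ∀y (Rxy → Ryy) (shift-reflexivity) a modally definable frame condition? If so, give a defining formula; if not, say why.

Yes — defined by □(□r → r)

The condition is shift-reflexivity. A defining modal formula is □(□r → r).
Suppose □(□r→r) is valid. Take Rxy and set V(r)={w : Ryw}. Then at y, □r holds; since □(□r→r) at x, □r→r at y, so r at y, i.e. Ryy.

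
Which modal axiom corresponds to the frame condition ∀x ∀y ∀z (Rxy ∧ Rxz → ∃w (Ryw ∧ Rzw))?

◇□q → □◇q

A defining formula is ◇□q → □◇q (the .2 axiom).
Suppose ◇□q→□◇q is valid. Take Rxy, Rxz and set V(q)={w : Ryw}. Then □q at y so ◇□q at x, so □◇q at x, so ◇q at z, giving w with Rzw and Ryw.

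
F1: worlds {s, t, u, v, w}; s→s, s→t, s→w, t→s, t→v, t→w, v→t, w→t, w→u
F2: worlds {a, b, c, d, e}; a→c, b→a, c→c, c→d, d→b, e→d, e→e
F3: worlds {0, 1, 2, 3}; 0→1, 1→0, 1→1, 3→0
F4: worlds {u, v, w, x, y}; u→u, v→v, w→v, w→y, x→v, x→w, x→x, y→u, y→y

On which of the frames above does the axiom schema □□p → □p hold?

F4

This is the axiom for density; its first-order frame correspondent is ∀x ∀y (Rxy → ∃z (Rxz ∧ Rzy)).
F1: fails — Rwt but no z with Rwz and Rzt.
F2: fails — Rba but no z with Rbz and Rza.
F3: fails — R30 but no z with R3z and Rz0.
F4: ✓.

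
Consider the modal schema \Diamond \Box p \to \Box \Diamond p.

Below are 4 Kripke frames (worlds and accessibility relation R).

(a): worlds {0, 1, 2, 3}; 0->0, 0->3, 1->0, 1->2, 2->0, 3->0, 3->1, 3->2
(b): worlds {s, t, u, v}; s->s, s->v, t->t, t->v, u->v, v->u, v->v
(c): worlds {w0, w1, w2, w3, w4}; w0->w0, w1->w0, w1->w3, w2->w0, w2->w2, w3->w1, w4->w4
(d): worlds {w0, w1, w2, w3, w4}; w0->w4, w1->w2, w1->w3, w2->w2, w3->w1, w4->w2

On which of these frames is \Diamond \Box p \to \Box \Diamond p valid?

(a), (b)

This is the axiom for convergence; its first-order frame correspondent is \forall x \forall y \forall z (Rxy \wedge Rxz \to \exists w (Ryw \wedge Rzw)).
(a): holds.
(b): holds.
(c): fails — Rw1w0 and Rw1w3 but w0 and w3 have no common successor.
(d): fails — Rw1w2 and Rw1w3 but w2 and w3 have no common successor.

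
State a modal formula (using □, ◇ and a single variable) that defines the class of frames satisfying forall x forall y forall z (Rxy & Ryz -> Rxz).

□q → □□q

This is transitivity; the standard corresponding axiom is 4: □q → □□q.
Suppose □q→□□q is valid. Take Rxy, Ryz and set V(q)={w : Rxw}. Then □q at x, so □□q at x, so □q at y, so q at z, i.e. Rxz.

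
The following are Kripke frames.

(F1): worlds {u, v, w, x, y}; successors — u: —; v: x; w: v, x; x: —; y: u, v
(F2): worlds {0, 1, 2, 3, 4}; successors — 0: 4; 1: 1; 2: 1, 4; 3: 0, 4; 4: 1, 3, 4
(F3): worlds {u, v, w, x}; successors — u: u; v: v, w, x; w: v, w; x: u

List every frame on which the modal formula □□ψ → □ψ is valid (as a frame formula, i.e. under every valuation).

(F3)

Frame correspondent (Sahlqvist): ∀x ∀y (Rxy → ∃z (Rxz ∧ Rzy)) — i.e. density.
(F1): fails — Rvx but no z with Rvz and Rzx.
(F2): fails — R30 but no z with R3z and Rz0.
(F3): satisfies the condition.
Valid on: (F3).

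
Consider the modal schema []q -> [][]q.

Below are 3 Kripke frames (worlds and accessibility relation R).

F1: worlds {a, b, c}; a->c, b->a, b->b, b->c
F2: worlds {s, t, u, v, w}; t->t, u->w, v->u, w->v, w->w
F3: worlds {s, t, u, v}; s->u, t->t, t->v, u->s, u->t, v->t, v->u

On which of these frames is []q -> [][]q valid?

Frame correspondent (Sahlqvist): forall x forall y forall z (Rxy & Ryz -> Rxz) — i.e. transitivity.
F1: ✓.
F2: fails — Ruw and Rwv but not Ruv.
F3: fails — Rtv and Rvu but not Rtu.

F1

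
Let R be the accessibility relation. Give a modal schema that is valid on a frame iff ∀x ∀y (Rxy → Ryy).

A defining formula is □(□q → q) (the T□ axiom).

□(□q → q)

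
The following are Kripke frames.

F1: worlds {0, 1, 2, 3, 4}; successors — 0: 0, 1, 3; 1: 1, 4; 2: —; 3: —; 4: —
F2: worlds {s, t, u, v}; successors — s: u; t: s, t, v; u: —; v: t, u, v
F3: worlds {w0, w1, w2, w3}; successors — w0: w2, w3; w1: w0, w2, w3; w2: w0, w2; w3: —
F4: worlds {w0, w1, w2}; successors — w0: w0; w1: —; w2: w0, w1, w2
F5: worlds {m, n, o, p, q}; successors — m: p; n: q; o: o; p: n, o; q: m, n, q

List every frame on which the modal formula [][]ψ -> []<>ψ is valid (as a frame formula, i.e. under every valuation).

F5

Frame correspondent (Sahlqvist): forall x forall z (xRz -> exists w (x R^2 w & zRw)) — i.e. a generalized confluence (Geach) condition.
F1: fails — 0R3 but no w with 0R²w and 3Rw.
F2: fails — sRu but no w with sR²w and uRw.
F3: fails — w0Rw3 but no w with w0R²w and w3Rw.
F4: fails — w2Rw1 but no w with w2R²w and w1Rw.
F5: ✓.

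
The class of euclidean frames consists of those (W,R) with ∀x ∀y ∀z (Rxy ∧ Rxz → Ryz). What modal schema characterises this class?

◇r → □◇r

This is the Euclidean property; the standard corresponding axiom is 5: ◇r → □◇r.
Suppose ◇r→□◇r is valid. Take Rxy, Rxz and set V(r)={y}. Then ◇r at x, so □◇r at x, so ◇r at z, so some w with Rzw has r; w=y, i.e. Rzy. By symmetry of the argument, Ryz.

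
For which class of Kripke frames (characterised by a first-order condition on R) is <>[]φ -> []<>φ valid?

Suppose ◇□φ→□◇φ is valid. Take Rxy, Rxz and set V(φ)={w : Ryw}. Then □φ at y so ◇□φ at x, so □◇φ at x, so ◇φ at z, giving w with Rzw and Ryw.

convergence: forall x forall y forall z (Rxy & Rxz -> exists w (Ryw & Rzw))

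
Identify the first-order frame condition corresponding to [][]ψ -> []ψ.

Suppose □□ψ→□ψ is valid. Take Rxy and set V(ψ)={w : xR²w}. Then □□ψ at x, so □ψ at x, so ψ at y, i.e. ∃z(Rxz∧Rzy).
The converse is a direct semantic check.
So the correspondent is density.

density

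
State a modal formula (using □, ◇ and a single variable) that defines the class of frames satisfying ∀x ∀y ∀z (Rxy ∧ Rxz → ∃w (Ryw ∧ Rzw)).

A defining formula is ◇□ψ → □◇ψ (the .2 axiom).
Suppose ◇□ψ→□◇ψ is valid. Take Rxy, Rxz and set V(ψ)={w : Ryw}. Then □ψ at y so ◇□ψ at x, so □◇ψ at x, so ◇ψ at z, giving w with Rzw and Ryw.

◇□ψ → □◇ψ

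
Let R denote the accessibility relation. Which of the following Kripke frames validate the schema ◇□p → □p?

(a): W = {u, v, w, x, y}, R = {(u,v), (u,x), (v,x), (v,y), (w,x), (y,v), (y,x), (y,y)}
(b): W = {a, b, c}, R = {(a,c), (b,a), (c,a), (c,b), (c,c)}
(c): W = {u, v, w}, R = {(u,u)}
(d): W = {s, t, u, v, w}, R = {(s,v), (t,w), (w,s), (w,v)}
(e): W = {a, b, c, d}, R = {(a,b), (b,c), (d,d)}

Frame correspondent (Sahlqvist): ∀x ∀y ∀z (Rxy ∧ Rxz → Ryz) — i.e. the Euclidean property.
(a): fails — Ruv and Ruv but not Rvv.
(b): fails — Rba and Rba but not Raa.
(c): holds.
(d): fails — Rsv and Rsv but not Rvv.
(e): fails — Rab and Rab but not Rbb.

(c)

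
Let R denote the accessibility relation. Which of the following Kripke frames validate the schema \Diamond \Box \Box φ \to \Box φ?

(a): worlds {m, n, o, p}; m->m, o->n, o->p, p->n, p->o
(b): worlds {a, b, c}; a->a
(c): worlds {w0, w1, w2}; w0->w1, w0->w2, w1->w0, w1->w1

(b)

The schema corresponds to a generalized confluence (Geach) condition: \forall x \forall y \forall z ((xRy \wedge xRz) \to \exists w (y R^2 w \wedge z = w)).
(a): fails — oRn, oRn but no w with nR²w and n=w.
(b): holds.
(c): fails — w0Rw2, w0Rw1 but no w with w2R²w and w1=w.
Valid on: (b).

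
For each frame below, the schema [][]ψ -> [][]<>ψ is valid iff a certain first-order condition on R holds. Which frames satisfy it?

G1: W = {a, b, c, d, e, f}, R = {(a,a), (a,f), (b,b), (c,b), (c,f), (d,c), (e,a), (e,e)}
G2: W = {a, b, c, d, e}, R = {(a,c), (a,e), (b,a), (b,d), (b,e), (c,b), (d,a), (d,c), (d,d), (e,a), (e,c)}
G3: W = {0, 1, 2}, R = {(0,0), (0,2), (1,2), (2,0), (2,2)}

G3

The schema corresponds to a generalized confluence (Geach) condition: forall x forall z (x R^2 z -> exists w (x R^2 w & zRw)).
G1: fails — aR²f but no w with aR²w and fRw.
G2: fails — bR²c but no w with bR²w and cRw.
G3: satisfies the condition.
Valid on: G3.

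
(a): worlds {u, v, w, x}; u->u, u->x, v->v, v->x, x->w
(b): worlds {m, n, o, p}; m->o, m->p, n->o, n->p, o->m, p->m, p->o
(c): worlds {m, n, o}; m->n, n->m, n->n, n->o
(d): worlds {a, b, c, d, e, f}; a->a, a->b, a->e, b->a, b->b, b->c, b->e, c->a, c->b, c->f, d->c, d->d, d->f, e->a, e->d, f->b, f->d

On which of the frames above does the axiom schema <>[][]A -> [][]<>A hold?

(d)

Frame correspondent (Sahlqvist): forall x forall y forall z ((xRy & x R^2 z) -> exists w (y R^2 w & zRw)) — i.e. a generalized confluence (Geach) condition.
(a): fails — uRu, uR²w but no t with uR²t and wRt.
(b): fails — mRo, mR²o but no w with oR²w and oRw.
(c): fails — mRn, mR²o but no w with nR²w and oRw.
(d): holds.
Valid on: (d).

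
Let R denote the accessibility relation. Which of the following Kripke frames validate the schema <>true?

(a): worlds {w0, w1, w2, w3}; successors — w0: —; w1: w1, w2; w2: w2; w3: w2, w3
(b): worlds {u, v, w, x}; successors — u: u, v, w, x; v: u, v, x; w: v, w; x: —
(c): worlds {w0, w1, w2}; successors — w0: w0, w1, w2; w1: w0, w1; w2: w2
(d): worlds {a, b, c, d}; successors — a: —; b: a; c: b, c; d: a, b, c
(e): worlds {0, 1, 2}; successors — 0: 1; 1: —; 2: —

The schema corresponds to seriality: forall x exists y Rxy.
(a): fails — world w0 has no successor.
(b): fails — world x has no successor.
(c): ✓.
(d): fails — world a has no successor.
(e): fails — world 1 has no successor.
Valid on: (c).

(c)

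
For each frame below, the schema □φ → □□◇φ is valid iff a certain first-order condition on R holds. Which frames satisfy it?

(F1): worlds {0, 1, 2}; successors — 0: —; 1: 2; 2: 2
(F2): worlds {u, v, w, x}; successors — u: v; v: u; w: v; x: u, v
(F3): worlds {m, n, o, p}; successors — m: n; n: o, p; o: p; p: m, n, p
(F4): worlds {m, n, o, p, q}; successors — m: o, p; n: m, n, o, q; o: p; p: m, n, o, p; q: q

(F1), (F2)

The schema corresponds to a generalized confluence (Geach) condition: ∀x ∀z (xR²z → ∃w (xRw ∧ zRw)).
(F1): holds.
(F2): holds.
(F3): fails — mR²o but no w with mRw and oRw.
(F4): fails — nR²o but no w with nRw and oRw.
Valid on: (F1), (F2).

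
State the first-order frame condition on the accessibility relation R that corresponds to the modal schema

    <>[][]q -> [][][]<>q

forall x forall y forall z ((xRy & x R^3 z) -> exists w (y R^2 w & zRw))

This is a Sahlqvist (Geach-type) schema ◇^1□^2q → □^3◇^1q.
Minimal-valuation argument: fix x; take any y with xR^1y and any z with xR^3z. Set V(q) to the set of worlds R-reachable from y in exactly 2 steps. Then □^2q holds at y, so the antecedent holds at x; validity forces ◇^1q at z, giving a w with zR^1w and yR^2w.
First-order correspondent: forall x forall y forall z ((xRy & x R^3 z) -> exists w (y R^2 w & zRw)).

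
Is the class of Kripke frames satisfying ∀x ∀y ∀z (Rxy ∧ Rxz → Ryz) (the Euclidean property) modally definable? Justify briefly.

Definable; ◇q → □◇q defines it

This is a Sahlqvist condition; the 5 axiom ◇q → □◇q defines it.
Suppose ◇q→□◇q is valid. Take Rxy, Rxz and set V(q)={y}. Then ◇q at x, so □◇q at x, so ◇q at z, so some w with Rzw has q; w=y, i.e. Rzy. By symmetry of the argument, Ryz.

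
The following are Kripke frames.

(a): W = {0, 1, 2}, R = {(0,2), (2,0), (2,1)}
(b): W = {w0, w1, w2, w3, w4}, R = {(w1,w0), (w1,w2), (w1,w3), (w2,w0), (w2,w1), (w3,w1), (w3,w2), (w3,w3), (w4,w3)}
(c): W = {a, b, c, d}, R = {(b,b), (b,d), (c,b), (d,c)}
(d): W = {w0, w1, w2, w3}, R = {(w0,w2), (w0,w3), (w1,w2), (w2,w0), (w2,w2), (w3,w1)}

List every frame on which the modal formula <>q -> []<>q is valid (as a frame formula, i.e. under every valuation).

none

The schema corresponds to the Euclidean property: forall x forall y forall z (Rxy & Rxz -> Ryz).
(a): fails — R02 and R02 but not R22.
(b): fails — Rw1w2 and Rw1w2 but not Rw2w2.
(c): fails — Rbd and Rbd but not Rdd.
(d): fails — Rw0w2 and Rw0w3 but not Rw2w3.
Valid on no frame.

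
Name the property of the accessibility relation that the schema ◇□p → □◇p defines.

convergence

Suppose ◇□p→□◇p is valid. Take Rxy, Rxz and set V(p)={w : Ryw}. Then □p at y so ◇□p at x, so □◇p at x, so ◇p at z, giving w with Rzw and Ryw.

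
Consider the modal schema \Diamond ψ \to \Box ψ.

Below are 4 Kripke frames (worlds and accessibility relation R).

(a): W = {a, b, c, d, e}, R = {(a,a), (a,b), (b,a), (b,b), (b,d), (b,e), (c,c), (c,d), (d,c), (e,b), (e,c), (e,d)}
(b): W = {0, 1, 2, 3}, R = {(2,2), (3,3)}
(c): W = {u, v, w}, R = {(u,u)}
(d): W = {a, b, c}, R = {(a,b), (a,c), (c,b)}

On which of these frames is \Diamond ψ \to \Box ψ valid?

(b), (c)

Frame correspondent (Sahlqvist): \forall x \forall y \forall z (Rxy \wedge Rxz \to y = z) — i.e. partial functionality.
(a): fails — a sees both a and b.
(b): holds.
(c): holds.
(d): fails — a sees both b and c.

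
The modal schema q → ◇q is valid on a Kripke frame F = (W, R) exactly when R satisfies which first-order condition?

Replacing q by ¬q and contraposing gives the equivalent schema □q → q.
Suppose □q→q is valid. At any x set V(q)={w : Rxw}. Then □q holds at x, so q holds at x, i.e. Rxx.

reflexivity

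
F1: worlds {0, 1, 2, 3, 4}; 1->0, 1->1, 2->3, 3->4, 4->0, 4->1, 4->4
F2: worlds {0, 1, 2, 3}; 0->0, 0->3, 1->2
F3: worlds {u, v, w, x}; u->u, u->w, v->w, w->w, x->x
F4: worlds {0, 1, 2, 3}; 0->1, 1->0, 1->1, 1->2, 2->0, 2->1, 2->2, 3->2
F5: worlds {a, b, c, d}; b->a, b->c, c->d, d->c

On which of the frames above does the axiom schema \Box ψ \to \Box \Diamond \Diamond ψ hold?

F3, F4

This is the axiom for a generalized confluence (Geach) condition; its first-order frame correspondent is \forall x \forall z (xRz \to \exists w (xRw \wedge z R^2 w)).
F1: fails — 1R0 but no w with 1Rw and 0R²w.
F2: fails — 0R3 but no w with 0Rw and 3R²w.
F3: satisfies the condition.
F4: satisfies the condition.
F5: fails — bRa but no w with bRw and aR²w.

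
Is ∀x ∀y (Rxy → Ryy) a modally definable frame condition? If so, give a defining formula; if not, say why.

Definable; □(□q → q) defines it

Yes: it is shift-reflexivity, defined by the T□ schema □(□q → q).
Suppose □(□q→q) is valid. Take Rxy and set V(q)={w : Ryw}. Then at y, □q holds; since □(□q→q) at x, □q→q at y, so q at y, i.e. Ryy.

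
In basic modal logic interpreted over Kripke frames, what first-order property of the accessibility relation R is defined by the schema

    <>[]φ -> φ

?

This is a form of the B axiom.
It corresponds to symmetry: forall x forall y (Rxy -> Ryx).

symmetry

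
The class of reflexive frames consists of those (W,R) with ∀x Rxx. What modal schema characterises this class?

A defining formula is □p → p (the T axiom).
Suppose □p→p is valid. At any x set V(p)={w : Rxw}. Then □p holds at x, so p holds at x, i.e. Rxx.

□p → p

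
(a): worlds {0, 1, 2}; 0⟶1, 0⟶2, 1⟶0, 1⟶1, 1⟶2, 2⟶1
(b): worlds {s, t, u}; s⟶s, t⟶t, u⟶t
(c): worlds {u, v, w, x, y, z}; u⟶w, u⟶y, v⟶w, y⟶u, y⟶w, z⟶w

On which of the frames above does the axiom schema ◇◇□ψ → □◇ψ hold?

Frame correspondent (Sahlqvist): ∀x ∀y ∀z ((xR²y ∧ xRz) → ∃w (yRw ∧ zRw)) — i.e. a generalized confluence (Geach) condition.
(a): holds.
(b): holds.
(c): fails — uR²u, uRw but no t with uRt and wRt.

(a), (b)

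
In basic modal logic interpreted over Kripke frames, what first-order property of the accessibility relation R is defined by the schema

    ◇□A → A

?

This is frame-equivalent to A → □◇A (substitute ¬A for A and contrapose).
Suppose A→□◇A is valid. Take Rxy and set V(A)={x}. Then A at x, so □◇A at x, so ◇A at y, so some z with Ryz has A; z=x, i.e. Ryx.
The converse is a direct semantic check.
Frame condition: ∀x ∀y (Rxy → Ryx).

symmetry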